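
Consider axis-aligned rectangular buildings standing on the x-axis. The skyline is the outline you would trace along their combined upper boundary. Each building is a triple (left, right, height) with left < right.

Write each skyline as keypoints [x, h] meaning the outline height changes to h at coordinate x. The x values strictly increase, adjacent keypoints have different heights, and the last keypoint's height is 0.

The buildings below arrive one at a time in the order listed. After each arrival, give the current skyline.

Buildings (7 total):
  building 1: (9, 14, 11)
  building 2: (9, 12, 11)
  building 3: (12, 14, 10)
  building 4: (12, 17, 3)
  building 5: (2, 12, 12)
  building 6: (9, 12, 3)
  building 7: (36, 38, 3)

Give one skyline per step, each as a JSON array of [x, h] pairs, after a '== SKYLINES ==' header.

== SKYLINES ==
[[9,11],[14,0]]
[[9,11],[14,0]]
[[9,11],[14,0]]
[[9,11],[14,3],[17,0]]
[[2,12],[12,11],[14,3],[17,0]]
[[2,12],[12,11],[14,3],[17,0]]
[[2,12],[12,11],[14,3],[17,0],[36,3],[38,0]]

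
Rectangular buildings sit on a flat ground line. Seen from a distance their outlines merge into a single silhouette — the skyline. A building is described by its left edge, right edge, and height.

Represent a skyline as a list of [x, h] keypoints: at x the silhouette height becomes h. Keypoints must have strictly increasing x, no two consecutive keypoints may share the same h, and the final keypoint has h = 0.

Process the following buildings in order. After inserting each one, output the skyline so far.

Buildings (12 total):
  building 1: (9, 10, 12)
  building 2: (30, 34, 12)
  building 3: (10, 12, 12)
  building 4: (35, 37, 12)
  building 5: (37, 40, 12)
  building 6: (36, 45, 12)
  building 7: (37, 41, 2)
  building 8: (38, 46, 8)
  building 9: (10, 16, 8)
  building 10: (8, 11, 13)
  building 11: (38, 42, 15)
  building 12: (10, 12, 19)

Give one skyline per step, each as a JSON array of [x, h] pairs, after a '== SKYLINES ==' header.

== SKYLINES ==
[[9,12],[10,0]]
[[9,12],[10,0],[30,12],[34,0]]
[[9,12],[12,0],[30,12],[34,0]]
[[9,12],[12,0],[30,12],[34,0],[35,12],[37,0]]
[[9,12],[12,0],[30,12],[34,0],[35,12],[40,0]]
[[9,12],[12,0],[30,12],[34,0],[35,12],[45,0]]
[[9,12],[12,0],[30,12],[34,0],[35,12],[45,0]]
[[9,12],[12,0],[30,12],[34,0],[35,12],[45,8],[46,0]]
[[9,12],[12,8],[16,0],[30,12],[34,0],[35,12],[45,8],[46,0]]
[[8,13],[11,12],[12,8],[16,0],[30,12],[34,0],[35,12],[45,8],[46,0]]
[[8,13],[11,12],[12,8],[16,0],[30,12],[34,0],[35,12],[38,15],[42,12],[45,8],[46,0]]
[[8,13],[10,19],[12,8],[16,0],[30,12],[34,0],[35,12],[38,15],[42,12],[45,8],[46,0]]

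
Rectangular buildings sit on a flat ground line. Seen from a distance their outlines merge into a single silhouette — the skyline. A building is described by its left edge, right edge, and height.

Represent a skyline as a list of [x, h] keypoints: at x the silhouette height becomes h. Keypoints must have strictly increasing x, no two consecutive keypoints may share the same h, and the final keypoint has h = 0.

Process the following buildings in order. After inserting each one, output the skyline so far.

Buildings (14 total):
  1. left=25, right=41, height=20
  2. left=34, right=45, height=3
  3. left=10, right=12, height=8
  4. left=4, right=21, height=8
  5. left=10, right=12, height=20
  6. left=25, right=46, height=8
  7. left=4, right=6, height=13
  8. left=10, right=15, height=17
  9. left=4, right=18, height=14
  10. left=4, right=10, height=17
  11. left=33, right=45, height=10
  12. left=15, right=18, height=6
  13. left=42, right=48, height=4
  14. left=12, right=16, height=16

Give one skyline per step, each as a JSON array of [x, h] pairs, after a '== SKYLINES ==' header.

== SKYLINES ==
[[25,20],[41,0]]
[[25,20],[41,3],[45,0]]
[[10,8],[12,0],[25,20],[41,3],[45,0]]
[[4,8],[21,0],[25,20],[41,3],[45,0]]
[[4,8],[10,20],[12,8],[21,0],[25,20],[41,3],[45,0]]
[[4,8],[10,20],[12,8],[21,0],[25,20],[41,8],[46,0]]
[[4,13],[6,8],[10,20],[12,8],[21,0],[25,20],[41,8],[46,0]]
[[4,13],[6,8],[10,20],[12,17],[15,8],[21,0],[25,20],[41,8],[46,0]]
[[4,14],[10,20],[12,17],[15,14],[18,8],[21,0],[25,20],[41,8],[46,0]]
[[4,17],[10,20],[12,17],[15,14],[18,8],[21,0],[25,20],[41,8],[46,0]]
[[4,17],[10,20],[12,17],[15,14],[18,8],[21,0],[25,20],[41,10],[45,8],[46,0]]
[[4,17],[10,20],[12,17],[15,14],[18,8],[21,0],[25,20],[41,10],[45,8],[46,0]]
[[4,17],[10,20],[12,17],[15,14],[18,8],[21,0],[25,20],[41,10],[45,8],[46,4],[48,0]]
[[4,17],[10,20],[12,17],[15,16],[16,14],[18,8],[21,0],[25,20],[41,10],[45,8],[46,4],[48,0]]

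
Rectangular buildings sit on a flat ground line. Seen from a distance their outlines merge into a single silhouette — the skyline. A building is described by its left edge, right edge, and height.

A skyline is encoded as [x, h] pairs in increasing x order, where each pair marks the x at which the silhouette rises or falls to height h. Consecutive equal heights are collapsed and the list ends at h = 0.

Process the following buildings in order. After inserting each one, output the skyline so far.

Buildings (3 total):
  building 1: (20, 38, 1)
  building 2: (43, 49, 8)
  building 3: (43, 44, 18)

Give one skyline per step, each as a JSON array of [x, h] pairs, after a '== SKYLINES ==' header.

== SKYLINES ==
[[20,1],[38,0]]
[[20,1],[38,0],[43,8],[49,0]]
[[20,1],[38,0],[43,18],[44,8],[49,0]]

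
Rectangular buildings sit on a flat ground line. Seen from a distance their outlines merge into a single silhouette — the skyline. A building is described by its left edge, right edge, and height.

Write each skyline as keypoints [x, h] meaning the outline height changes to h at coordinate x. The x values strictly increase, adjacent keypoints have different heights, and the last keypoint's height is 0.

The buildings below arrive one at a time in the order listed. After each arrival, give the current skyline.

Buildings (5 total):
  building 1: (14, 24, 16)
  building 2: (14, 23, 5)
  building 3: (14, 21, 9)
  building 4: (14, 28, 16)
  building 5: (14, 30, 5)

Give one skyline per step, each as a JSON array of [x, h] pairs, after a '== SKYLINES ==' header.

== SKYLINES ==
[[14,16],[24,0]]
[[14,16],[24,0]]
[[14,16],[24,0]]
[[14,16],[28,0]]
[[14,16],[28,5],[30,0]]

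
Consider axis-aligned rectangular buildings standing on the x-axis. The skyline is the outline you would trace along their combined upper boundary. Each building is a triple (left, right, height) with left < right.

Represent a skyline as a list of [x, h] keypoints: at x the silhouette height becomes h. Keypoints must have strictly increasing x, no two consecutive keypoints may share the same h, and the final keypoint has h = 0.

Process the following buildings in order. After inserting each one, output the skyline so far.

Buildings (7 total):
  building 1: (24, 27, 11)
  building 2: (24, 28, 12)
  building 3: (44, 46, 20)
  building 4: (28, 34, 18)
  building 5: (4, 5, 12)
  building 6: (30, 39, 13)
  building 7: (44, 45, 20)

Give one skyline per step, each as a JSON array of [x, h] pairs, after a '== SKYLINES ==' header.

== SKYLINES ==
[[24,11],[27,0]]
[[24,12],[28,0]]
[[24,12],[28,0],[44,20],[46,0]]
[[24,12],[28,18],[34,0],[44,20],[46,0]]
[[4,12],[5,0],[24,12],[28,18],[34,0],[44,20],[46,0]]
[[4,12],[5,0],[24,12],[28,18],[34,13],[39,0],[44,20],[46,0]]
[[4,12],[5,0],[24,12],[28,18],[34,13],[39,0],[44,20],[46,0]]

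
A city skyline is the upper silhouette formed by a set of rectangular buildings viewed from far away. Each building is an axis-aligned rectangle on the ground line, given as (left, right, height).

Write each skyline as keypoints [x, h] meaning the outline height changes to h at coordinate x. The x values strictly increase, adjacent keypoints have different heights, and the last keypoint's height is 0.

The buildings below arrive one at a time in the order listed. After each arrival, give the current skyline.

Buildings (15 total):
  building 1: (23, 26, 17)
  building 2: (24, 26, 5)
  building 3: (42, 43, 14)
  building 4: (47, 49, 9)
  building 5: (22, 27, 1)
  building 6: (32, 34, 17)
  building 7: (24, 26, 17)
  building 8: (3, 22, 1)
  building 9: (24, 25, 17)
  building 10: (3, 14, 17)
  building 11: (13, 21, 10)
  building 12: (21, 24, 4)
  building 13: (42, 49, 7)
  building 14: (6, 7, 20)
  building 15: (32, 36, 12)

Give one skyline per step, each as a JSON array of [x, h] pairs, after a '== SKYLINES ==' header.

== SKYLINES ==
[[23,17],[26,0]]
[[23,17],[26,0]]
[[23,17],[26,0],[42,14],[43,0]]
[[23,17],[26,0],[42,14],[43,0],[47,9],[49,0]]
[[22,1],[23,17],[26,1],[27,0],[42,14],[43,0],[47,9],[49,0]]
[[22,1],[23,17],[26,1],[27,0],[32,17],[34,0],[42,14],[43,0],[47,9],[49,0]]
[[22,1],[23,17],[26,1],[27,0],[32,17],[34,0],[42,14],[43,0],[47,9],[49,0]]
[[3,1],[23,17],[26,1],[27,0],[32,17],[34,0],[42,14],[43,0],[47,9],[49,0]]
[[3,1],[23,17],[26,1],[27,0],[32,17],[34,0],[42,14],[43,0],[47,9],[49,0]]
[[3,17],[14,1],[23,17],[26,1],[27,0],[32,17],[34,0],[42,14],[43,0],[47,9],[49,0]]
[[3,17],[14,10],[21,1],[23,17],[26,1],[27,0],[32,17],[34,0],[42,14],[43,0],[47,9],[49,0]]
[[3,17],[14,10],[21,4],[23,17],[26,1],[27,0],[32,17],[34,0],[42,14],[43,0],[47,9],[49,0]]
[[3,17],[14,10],[21,4],[23,17],[26,1],[27,0],[32,17],[34,0],[42,14],[43,7],[47,9],[49,0]]
[[3,17],[6,20],[7,17],[14,10],[21,4],[23,17],[26,1],[27,0],[32,17],[34,0],[42,14],[43,7],[47,9],[49,0]]
[[3,17],[6,20],[7,17],[14,10],[21,4],[23,17],[26,1],[27,0],[32,17],[34,12],[36,0],[42,14],[43,7],[47,9],[49,0]]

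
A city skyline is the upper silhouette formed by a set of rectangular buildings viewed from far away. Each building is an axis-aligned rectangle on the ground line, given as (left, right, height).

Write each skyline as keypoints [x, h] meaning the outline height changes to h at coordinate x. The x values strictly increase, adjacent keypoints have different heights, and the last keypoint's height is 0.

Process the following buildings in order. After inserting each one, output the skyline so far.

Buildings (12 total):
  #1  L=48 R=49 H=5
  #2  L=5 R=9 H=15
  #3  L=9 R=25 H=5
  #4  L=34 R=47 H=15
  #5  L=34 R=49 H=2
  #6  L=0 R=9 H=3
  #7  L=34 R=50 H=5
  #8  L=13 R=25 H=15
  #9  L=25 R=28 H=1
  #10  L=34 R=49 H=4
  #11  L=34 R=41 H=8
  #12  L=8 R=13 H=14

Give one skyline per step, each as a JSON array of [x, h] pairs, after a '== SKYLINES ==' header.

== SKYLINES ==
[[48,5],[49,0]]
[[5,15],[9,0],[48,5],[49,0]]
[[5,15],[9,5],[25,0],[48,5],[49,0]]
[[5,15],[9,5],[25,0],[34,15],[47,0],[48,5],[49,0]]
[[5,15],[9,5],[25,0],[34,15],[47,2],[48,5],[49,0]]
[[0,3],[5,15],[9,5],[25,0],[34,15],[47,2],[48,5],[49,0]]
[[0,3],[5,15],[9,5],[25,0],[34,15],[47,5],[50,0]]
[[0,3],[5,15],[9,5],[13,15],[25,0],[34,15],[47,5],[50,0]]
[[0,3],[5,15],[9,5],[13,15],[25,1],[28,0],[34,15],[47,5],[50,0]]
[[0,3],[5,15],[9,5],[13,15],[25,1],[28,0],[34,15],[47,5],[50,0]]
[[0,3],[5,15],[9,5],[13,15],[25,1],[28,0],[34,15],[47,5],[50,0]]
[[0,3],[5,15],[9,14],[13,15],[25,1],[28,0],[34,15],[47,5],[50,0]]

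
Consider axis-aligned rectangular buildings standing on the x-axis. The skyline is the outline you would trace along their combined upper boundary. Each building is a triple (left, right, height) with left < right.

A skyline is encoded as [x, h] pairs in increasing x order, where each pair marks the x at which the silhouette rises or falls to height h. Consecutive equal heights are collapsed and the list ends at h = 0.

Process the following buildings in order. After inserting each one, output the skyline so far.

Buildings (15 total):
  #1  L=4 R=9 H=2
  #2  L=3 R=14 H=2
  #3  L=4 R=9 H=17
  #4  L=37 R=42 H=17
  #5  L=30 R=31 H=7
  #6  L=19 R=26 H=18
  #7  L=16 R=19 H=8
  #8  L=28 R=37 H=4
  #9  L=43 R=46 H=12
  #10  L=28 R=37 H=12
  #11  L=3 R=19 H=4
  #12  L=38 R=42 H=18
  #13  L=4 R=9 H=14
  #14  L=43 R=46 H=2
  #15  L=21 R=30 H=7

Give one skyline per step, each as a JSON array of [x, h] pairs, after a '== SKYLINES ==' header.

== SKYLINES ==
[[4,2],[9,0]]
[[3,2],[14,0]]
[[3,2],[4,17],[9,2],[14,0]]
[[3,2],[4,17],[9,2],[14,0],[37,17],[42,0]]
[[3,2],[4,17],[9,2],[14,0],[30,7],[31,0],[37,17],[42,0]]
[[3,2],[4,17],[9,2],[14,0],[19,18],[26,0],[30,7],[31,0],[37,17],[42,0]]
[[3,2],[4,17],[9,2],[14,0],[16,8],[19,18],[26,0],[30,7],[31,0],[37,17],[42,0]]
[[3,2],[4,17],[9,2],[14,0],[16,8],[19,18],[26,0],[28,4],[30,7],[31,4],[37,17],[42,0]]
[[3,2],[4,17],[9,2],[14,0],[16,8],[19,18],[26,0],[28,4],[30,7],[31,4],[37,17],[42,0],[43,12],[46,0]]
[[3,2],[4,17],[9,2],[14,0],[16,8],[19,18],[26,0],[28,12],[37,17],[42,0],[43,12],[46,0]]
[[3,4],[4,17],[9,4],[16,8],[19,18],[26,0],[28,12],[37,17],[42,0],[43,12],[46,0]]
[[3,4],[4,17],[9,4],[16,8],[19,18],[26,0],[28,12],[37,17],[38,18],[42,0],[43,12],[46,0]]
[[3,4],[4,17],[9,4],[16,8],[19,18],[26,0],[28,12],[37,17],[38,18],[42,0],[43,12],[46,0]]
[[3,4],[4,17],[9,4],[16,8],[19,18],[26,0],[28,12],[37,17],[38,18],[42,0],[43,12],[46,0]]
[[3,4],[4,17],[9,4],[16,8],[19,18],[26,7],[28,12],[37,17],[38,18],[42,0],[43,12],[46,0]]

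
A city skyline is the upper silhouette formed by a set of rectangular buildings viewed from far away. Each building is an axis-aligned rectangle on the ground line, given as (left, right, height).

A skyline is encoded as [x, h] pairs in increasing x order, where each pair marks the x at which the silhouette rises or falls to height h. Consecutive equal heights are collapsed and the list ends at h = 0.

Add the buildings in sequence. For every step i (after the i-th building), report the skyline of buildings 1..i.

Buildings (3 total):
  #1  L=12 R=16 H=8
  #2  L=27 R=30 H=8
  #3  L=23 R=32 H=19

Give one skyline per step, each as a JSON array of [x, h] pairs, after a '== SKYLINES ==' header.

== SKYLINES ==
[[12,8],[16,0]]
[[12,8],[16,0],[27,8],[30,0]]
[[12,8],[16,0],[23,19],[32,0]]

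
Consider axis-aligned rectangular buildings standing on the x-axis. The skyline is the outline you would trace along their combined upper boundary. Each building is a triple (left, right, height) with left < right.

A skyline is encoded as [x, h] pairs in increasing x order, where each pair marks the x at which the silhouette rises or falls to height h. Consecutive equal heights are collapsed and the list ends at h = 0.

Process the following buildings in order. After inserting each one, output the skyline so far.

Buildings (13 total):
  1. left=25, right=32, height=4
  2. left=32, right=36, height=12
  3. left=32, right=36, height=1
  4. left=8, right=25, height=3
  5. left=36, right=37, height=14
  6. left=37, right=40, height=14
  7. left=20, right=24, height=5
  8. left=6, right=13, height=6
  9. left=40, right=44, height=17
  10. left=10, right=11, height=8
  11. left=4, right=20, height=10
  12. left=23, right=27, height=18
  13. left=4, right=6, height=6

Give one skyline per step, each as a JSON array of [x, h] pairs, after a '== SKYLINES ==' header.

== SKYLINES ==
[[25,4],[32,0]]
[[25,4],[32,12],[36,0]]
[[25,4],[32,12],[36,0]]
[[8,3],[25,4],[32,12],[36,0]]
[[8,3],[25,4],[32,12],[36,14],[37,0]]
[[8,3],[25,4],[32,12],[36,14],[40,0]]
[[8,3],[20,5],[24,3],[25,4],[32,12],[36,14],[40,0]]
[[6,6],[13,3],[20,5],[24,3],[25,4],[32,12],[36,14],[40,0]]
[[6,6],[13,3],[20,5],[24,3],[25,4],[32,12],[36,14],[40,17],[44,0]]
[[6,6],[10,8],[11,6],[13,3],[20,5],[24,3],[25,4],[32,12],[36,14],[40,17],[44,0]]
[[4,10],[20,5],[24,3],[25,4],[32,12],[36,14],[40,17],[44,0]]
[[4,10],[20,5],[23,18],[27,4],[32,12],[36,14],[40,17],[44,0]]
[[4,10],[20,5],[23,18],[27,4],[32,12],[36,14],[40,17],[44,0]]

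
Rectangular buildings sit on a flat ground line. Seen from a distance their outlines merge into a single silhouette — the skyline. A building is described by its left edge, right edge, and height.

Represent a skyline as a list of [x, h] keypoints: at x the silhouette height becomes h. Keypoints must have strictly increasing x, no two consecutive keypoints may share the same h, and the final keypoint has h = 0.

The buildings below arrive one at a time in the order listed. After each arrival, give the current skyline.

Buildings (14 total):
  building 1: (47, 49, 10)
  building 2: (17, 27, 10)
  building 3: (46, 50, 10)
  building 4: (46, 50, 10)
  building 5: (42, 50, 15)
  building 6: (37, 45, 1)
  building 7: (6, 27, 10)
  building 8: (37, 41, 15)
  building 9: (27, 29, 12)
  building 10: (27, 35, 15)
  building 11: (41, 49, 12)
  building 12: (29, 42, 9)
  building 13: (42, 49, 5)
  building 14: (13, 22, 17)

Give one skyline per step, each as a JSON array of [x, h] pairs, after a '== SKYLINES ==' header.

== SKYLINES ==
[[47,10],[49,0]]
[[17,10],[27,0],[47,10],[49,0]]
[[17,10],[27,0],[46,10],[50,0]]
[[17,10],[27,0],[46,10],[50,0]]
[[17,10],[27,0],[42,15],[50,0]]
[[17,10],[27,0],[37,1],[42,15],[50,0]]
[[6,10],[27,0],[37,1],[42,15],[50,0]]
[[6,10],[27,0],[37,15],[41,1],[42,15],[50,0]]
[[6,10],[27,12],[29,0],[37,15],[41,1],[42,15],[50,0]]
[[6,10],[27,15],[35,0],[37,15],[41,1],[42,15],[50,0]]
[[6,10],[27,15],[35,0],[37,15],[41,12],[42,15],[50,0]]
[[6,10],[27,15],[35,9],[37,15],[41,12],[42,15],[50,0]]
[[6,10],[27,15],[35,9],[37,15],[41,12],[42,15],[50,0]]
[[6,10],[13,17],[22,10],[27,15],[35,9],[37,15],[41,12],[42,15],[50,0]]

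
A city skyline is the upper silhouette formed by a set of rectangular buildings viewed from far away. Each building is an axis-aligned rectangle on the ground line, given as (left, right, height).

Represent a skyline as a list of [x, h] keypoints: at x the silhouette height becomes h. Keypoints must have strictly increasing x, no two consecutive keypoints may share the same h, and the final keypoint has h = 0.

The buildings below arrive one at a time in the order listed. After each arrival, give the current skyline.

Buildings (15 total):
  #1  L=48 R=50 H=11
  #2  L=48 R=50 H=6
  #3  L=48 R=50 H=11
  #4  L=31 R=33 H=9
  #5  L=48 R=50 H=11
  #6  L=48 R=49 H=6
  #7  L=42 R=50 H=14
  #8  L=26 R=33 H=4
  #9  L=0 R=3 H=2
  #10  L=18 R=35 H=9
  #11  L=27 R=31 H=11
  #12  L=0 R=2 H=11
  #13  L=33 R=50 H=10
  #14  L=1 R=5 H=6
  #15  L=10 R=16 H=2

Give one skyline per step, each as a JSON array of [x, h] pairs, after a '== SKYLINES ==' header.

== SKYLINES ==
[[48,11],[50,0]]
[[48,11],[50,0]]
[[48,11],[50,0]]
[[31,9],[33,0],[48,11],[50,0]]
[[31,9],[33,0],[48,11],[50,0]]
[[31,9],[33,0],[48,11],[50,0]]
[[31,9],[33,0],[42,14],[50,0]]
[[26,4],[31,9],[33,0],[42,14],[50,0]]
[[0,2],[3,0],[26,4],[31,9],[33,0],[42,14],[50,0]]
[[0,2],[3,0],[18,9],[35,0],[42,14],[50,0]]
[[0,2],[3,0],[18,9],[27,11],[31,9],[35,0],[42,14],[50,0]]
[[0,11],[2,2],[3,0],[18,9],[27,11],[31,9],[35,0],[42,14],[50,0]]
[[0,11],[2,2],[3,0],[18,9],[27,11],[31,9],[33,10],[42,14],[50,0]]
[[0,11],[2,6],[5,0],[18,9],[27,11],[31,9],[33,10],[42,14],[50,0]]
[[0,11],[2,6],[5,0],[10,2],[16,0],[18,9],[27,11],[31,9],[33,10],[42,14],[50,0]]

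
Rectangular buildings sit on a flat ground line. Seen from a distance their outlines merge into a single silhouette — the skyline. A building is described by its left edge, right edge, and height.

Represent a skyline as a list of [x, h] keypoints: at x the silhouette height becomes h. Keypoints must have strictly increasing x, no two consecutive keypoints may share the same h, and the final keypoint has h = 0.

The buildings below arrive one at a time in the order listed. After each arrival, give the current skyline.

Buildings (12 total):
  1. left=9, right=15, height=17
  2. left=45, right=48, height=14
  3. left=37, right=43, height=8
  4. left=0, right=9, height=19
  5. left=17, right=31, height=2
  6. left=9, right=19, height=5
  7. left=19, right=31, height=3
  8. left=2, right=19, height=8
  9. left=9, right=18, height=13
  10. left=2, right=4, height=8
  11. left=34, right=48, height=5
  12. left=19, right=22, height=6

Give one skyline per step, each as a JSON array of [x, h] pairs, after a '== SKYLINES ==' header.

== SKYLINES ==
[[9,17],[15,0]]
[[9,17],[15,0],[45,14],[48,0]]
[[9,17],[15,0],[37,8],[43,0],[45,14],[48,0]]
[[0,19],[9,17],[15,0],[37,8],[43,0],[45,14],[48,0]]
[[0,19],[9,17],[15,0],[17,2],[31,0],[37,8],[43,0],[45,14],[48,0]]
[[0,19],[9,17],[15,5],[19,2],[31,0],[37,8],[43,0],[45,14],[48,0]]
[[0,19],[9,17],[15,5],[19,3],[31,0],[37,8],[43,0],[45,14],[48,0]]
[[0,19],[9,17],[15,8],[19,3],[31,0],[37,8],[43,0],[45,14],[48,0]]
[[0,19],[9,17],[15,13],[18,8],[19,3],[31,0],[37,8],[43,0],[45,14],[48,0]]
[[0,19],[9,17],[15,13],[18,8],[19,3],[31,0],[37,8],[43,0],[45,14],[48,0]]
[[0,19],[9,17],[15,13],[18,8],[19,3],[31,0],[34,5],[37,8],[43,5],[45,14],[48,0]]
[[0,19],[9,17],[15,13],[18,8],[19,6],[22,3],[31,0],[34,5],[37,8],[43,5],[45,14],[48,0]]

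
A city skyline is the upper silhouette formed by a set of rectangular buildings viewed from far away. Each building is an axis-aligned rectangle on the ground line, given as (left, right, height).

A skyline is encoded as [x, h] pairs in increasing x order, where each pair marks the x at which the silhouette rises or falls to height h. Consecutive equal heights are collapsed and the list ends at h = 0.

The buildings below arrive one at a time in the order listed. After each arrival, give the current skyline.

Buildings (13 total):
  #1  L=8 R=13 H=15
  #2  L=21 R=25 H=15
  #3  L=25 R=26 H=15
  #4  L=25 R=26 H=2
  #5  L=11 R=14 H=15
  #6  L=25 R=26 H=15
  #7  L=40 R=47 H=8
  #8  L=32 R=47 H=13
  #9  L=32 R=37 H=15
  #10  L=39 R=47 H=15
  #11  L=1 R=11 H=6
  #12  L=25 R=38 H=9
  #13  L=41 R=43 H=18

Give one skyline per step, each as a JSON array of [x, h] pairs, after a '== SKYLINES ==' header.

== SKYLINES ==
[[8,15],[13,0]]
[[8,15],[13,0],[21,15],[25,0]]
[[8,15],[13,0],[21,15],[26,0]]
[[8,15],[13,0],[21,15],[26,0]]
[[8,15],[14,0],[21,15],[26,0]]
[[8,15],[14,0],[21,15],[26,0]]
[[8,15],[14,0],[21,15],[26,0],[40,8],[47,0]]
[[8,15],[14,0],[21,15],[26,0],[32,13],[47,0]]
[[8,15],[14,0],[21,15],[26,0],[32,15],[37,13],[47,0]]
[[8,15],[14,0],[21,15],[26,0],[32,15],[37,13],[39,15],[47,0]]
[[1,6],[8,15],[14,0],[21,15],[26,0],[32,15],[37,13],[39,15],[47,0]]
[[1,6],[8,15],[14,0],[21,15],[26,9],[32,15],[37,13],[39,15],[47,0]]
[[1,6],[8,15],[14,0],[21,15],[26,9],[32,15],[37,13],[39,15],[41,18],[43,15],[47,0]]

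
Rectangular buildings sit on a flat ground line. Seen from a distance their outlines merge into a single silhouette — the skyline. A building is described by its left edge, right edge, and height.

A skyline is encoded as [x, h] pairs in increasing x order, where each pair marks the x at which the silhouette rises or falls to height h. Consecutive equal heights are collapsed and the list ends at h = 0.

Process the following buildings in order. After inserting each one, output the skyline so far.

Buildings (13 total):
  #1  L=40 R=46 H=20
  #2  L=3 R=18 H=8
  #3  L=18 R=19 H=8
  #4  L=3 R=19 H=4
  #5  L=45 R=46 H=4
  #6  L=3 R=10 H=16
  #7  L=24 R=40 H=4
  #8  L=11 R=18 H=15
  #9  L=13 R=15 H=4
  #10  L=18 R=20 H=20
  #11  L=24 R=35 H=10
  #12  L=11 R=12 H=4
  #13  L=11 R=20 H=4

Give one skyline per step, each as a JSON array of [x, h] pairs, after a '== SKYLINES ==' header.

== SKYLINES ==
[[40,20],[46,0]]
[[3,8],[18,0],[40,20],[46,0]]
[[3,8],[19,0],[40,20],[46,0]]
[[3,8],[19,0],[40,20],[46,0]]
[[3,8],[19,0],[40,20],[46,0]]
[[3,16],[10,8],[19,0],[40,20],[46,0]]
[[3,16],[10,8],[19,0],[24,4],[40,20],[46,0]]
[[3,16],[10,8],[11,15],[18,8],[19,0],[24,4],[40,20],[46,0]]
[[3,16],[10,8],[11,15],[18,8],[19,0],[24,4],[40,20],[46,0]]
[[3,16],[10,8],[11,15],[18,20],[20,0],[24,4],[40,20],[46,0]]
[[3,16],[10,8],[11,15],[18,20],[20,0],[24,10],[35,4],[40,20],[46,0]]
[[3,16],[10,8],[11,15],[18,20],[20,0],[24,10],[35,4],[40,20],[46,0]]
[[3,16],[10,8],[11,15],[18,20],[20,0],[24,10],[35,4],[40,20],[46,0]]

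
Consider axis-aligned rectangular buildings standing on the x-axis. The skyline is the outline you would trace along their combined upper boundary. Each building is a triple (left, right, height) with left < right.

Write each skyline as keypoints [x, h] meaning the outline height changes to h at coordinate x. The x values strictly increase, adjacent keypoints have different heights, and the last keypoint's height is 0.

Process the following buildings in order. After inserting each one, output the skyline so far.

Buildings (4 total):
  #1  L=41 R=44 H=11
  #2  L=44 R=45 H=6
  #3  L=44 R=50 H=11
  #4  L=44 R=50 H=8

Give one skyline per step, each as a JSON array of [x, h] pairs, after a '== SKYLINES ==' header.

== SKYLINES ==
[[41,11],[44,0]]
[[41,11],[44,6],[45,0]]
[[41,11],[50,0]]
[[41,11],[50,0]]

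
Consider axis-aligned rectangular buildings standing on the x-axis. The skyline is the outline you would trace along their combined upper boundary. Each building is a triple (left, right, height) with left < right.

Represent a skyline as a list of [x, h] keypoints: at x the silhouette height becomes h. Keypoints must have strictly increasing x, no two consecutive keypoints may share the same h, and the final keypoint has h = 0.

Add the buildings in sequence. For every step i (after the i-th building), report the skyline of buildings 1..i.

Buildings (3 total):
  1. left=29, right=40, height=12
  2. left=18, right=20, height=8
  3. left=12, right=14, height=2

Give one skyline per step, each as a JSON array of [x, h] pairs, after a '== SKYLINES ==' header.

== SKYLINES ==
[[29,12],[40,0]]
[[18,8],[20,0],[29,12],[40,0]]
[[12,2],[14,0],[18,8],[20,0],[29,12],[40,0]]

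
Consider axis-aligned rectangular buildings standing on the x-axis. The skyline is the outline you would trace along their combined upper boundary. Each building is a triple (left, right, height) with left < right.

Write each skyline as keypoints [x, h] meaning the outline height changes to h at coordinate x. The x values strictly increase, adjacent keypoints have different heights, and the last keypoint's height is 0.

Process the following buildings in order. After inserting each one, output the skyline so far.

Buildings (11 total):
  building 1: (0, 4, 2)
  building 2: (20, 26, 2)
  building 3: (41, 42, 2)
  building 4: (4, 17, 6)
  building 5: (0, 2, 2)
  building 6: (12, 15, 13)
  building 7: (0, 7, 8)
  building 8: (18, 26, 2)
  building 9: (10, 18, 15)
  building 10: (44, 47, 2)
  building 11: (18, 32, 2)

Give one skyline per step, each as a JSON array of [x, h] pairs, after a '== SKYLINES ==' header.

== SKYLINES ==
[[0,2],[4,0]]
[[0,2],[4,0],[20,2],[26,0]]
[[0,2],[4,0],[20,2],[26,0],[41,2],[42,0]]
[[0,2],[4,6],[17,0],[20,2],[26,0],[41,2],[42,0]]
[[0,2],[4,6],[17,0],[20,2],[26,0],[41,2],[42,0]]
[[0,2],[4,6],[12,13],[15,6],[17,0],[20,2],[26,0],[41,2],[42,0]]
[[0,8],[7,6],[12,13],[15,6],[17,0],[20,2],[26,0],[41,2],[42,0]]
[[0,8],[7,6],[12,13],[15,6],[17,0],[18,2],[26,0],[41,2],[42,0]]
[[0,8],[7,6],[10,15],[18,2],[26,0],[41,2],[42,0]]
[[0,8],[7,6],[10,15],[18,2],[26,0],[41,2],[42,0],[44,2],[47,0]]
[[0,8],[7,6],[10,15],[18,2],[32,0],[41,2],[42,0],[44,2],[47,0]]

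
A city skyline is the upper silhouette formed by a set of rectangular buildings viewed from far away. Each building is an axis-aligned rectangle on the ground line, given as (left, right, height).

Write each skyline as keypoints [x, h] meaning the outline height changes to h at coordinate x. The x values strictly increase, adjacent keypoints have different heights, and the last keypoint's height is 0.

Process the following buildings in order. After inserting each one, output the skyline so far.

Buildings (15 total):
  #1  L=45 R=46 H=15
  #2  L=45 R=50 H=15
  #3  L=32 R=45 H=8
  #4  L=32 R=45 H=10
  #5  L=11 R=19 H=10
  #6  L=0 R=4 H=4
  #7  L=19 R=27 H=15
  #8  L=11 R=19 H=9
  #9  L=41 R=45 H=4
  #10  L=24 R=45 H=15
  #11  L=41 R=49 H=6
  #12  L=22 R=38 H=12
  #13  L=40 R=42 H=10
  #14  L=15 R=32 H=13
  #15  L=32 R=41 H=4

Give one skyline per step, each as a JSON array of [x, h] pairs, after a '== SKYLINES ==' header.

== SKYLINES ==
[[45,15],[46,0]]
[[45,15],[50,0]]
[[32,8],[45,15],[50,0]]
[[32,10],[45,15],[50,0]]
[[11,10],[19,0],[32,10],[45,15],[50,0]]
[[0,4],[4,0],[11,10],[19,0],[32,10],[45,15],[50,0]]
[[0,4],[4,0],[11,10],[19,15],[27,0],[32,10],[45,15],[50,0]]
[[0,4],[4,0],[11,10],[19,15],[27,0],[32,10],[45,15],[50,0]]
[[0,4],[4,0],[11,10],[19,15],[27,0],[32,10],[45,15],[50,0]]
[[0,4],[4,0],[11,10],[19,15],[50,0]]
[[0,4],[4,0],[11,10],[19,15],[50,0]]
[[0,4],[4,0],[11,10],[19,15],[50,0]]
[[0,4],[4,0],[11,10],[19,15],[50,0]]
[[0,4],[4,0],[11,10],[15,13],[19,15],[50,0]]
[[0,4],[4,0],[11,10],[15,13],[19,15],[50,0]]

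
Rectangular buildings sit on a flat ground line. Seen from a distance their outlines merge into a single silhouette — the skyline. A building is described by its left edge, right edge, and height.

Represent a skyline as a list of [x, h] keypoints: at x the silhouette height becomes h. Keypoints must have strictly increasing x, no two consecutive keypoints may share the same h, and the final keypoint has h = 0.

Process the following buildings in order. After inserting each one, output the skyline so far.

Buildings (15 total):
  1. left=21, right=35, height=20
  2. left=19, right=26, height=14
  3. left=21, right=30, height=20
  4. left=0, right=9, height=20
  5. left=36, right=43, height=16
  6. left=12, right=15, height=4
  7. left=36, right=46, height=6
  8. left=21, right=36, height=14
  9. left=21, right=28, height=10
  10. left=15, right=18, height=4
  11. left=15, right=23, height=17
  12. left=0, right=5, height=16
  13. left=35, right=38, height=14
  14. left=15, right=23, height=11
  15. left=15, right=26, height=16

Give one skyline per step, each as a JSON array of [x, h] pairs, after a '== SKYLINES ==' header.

== SKYLINES ==
[[21,20],[35,0]]
[[19,14],[21,20],[35,0]]
[[19,14],[21,20],[35,0]]
[[0,20],[9,0],[19,14],[21,20],[35,0]]
[[0,20],[9,0],[19,14],[21,20],[35,0],[36,16],[43,0]]
[[0,20],[9,0],[12,4],[15,0],[19,14],[21,20],[35,0],[36,16],[43,0]]
[[0,20],[9,0],[12,4],[15,0],[19,14],[21,20],[35,0],[36,16],[43,6],[46,0]]
[[0,20],[9,0],[12,4],[15,0],[19,14],[21,20],[35,14],[36,16],[43,6],[46,0]]
[[0,20],[9,0],[12,4],[15,0],[19,14],[21,20],[35,14],[36,16],[43,6],[46,0]]
[[0,20],[9,0],[12,4],[18,0],[19,14],[21,20],[35,14],[36,16],[43,6],[46,0]]
[[0,20],[9,0],[12,4],[15,17],[21,20],[35,14],[36,16],[43,6],[46,0]]
[[0,20],[9,0],[12,4],[15,17],[21,20],[35,14],[36,16],[43,6],[46,0]]
[[0,20],[9,0],[12,4],[15,17],[21,20],[35,14],[36,16],[43,6],[46,0]]
[[0,20],[9,0],[12,4],[15,17],[21,20],[35,14],[36,16],[43,6],[46,0]]
[[0,20],[9,0],[12,4],[15,17],[21,20],[35,14],[36,16],[43,6],[46,0]]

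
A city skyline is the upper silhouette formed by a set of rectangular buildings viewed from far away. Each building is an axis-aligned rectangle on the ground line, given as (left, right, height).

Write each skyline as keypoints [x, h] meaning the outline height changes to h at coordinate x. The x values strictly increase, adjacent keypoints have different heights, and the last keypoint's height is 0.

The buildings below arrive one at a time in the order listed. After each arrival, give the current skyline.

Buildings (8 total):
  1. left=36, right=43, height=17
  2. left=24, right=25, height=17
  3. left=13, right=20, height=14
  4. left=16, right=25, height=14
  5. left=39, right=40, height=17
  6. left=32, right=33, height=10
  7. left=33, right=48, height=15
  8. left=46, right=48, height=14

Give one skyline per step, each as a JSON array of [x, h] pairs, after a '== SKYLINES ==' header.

== SKYLINES ==
[[36,17],[43,0]]
[[24,17],[25,0],[36,17],[43,0]]
[[13,14],[20,0],[24,17],[25,0],[36,17],[43,0]]
[[13,14],[24,17],[25,0],[36,17],[43,0]]
[[13,14],[24,17],[25,0],[36,17],[43,0]]
[[13,14],[24,17],[25,0],[32,10],[33,0],[36,17],[43,0]]
[[13,14],[24,17],[25,0],[32,10],[33,15],[36,17],[43,15],[48,0]]
[[13,14],[24,17],[25,0],[32,10],[33,15],[36,17],[43,15],[48,0]]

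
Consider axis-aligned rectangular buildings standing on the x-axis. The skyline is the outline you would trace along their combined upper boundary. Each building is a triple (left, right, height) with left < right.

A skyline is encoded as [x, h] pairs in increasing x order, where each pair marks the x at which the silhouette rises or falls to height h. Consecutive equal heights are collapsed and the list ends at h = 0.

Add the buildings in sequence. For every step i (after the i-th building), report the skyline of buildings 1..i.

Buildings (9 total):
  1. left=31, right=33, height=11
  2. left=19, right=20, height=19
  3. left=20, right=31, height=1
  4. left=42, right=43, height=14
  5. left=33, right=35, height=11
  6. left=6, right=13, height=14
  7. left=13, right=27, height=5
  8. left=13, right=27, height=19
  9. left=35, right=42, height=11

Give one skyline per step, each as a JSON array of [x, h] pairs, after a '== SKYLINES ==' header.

== SKYLINES ==
[[31,11],[33,0]]
[[19,19],[20,0],[31,11],[33,0]]
[[19,19],[20,1],[31,11],[33,0]]
[[19,19],[20,1],[31,11],[33,0],[42,14],[43,0]]
[[19,19],[20,1],[31,11],[35,0],[42,14],[43,0]]
[[6,14],[13,0],[19,19],[20,1],[31,11],[35,0],[42,14],[43,0]]
[[6,14],[13,5],[19,19],[20,5],[27,1],[31,11],[35,0],[42,14],[43,0]]
[[6,14],[13,19],[27,1],[31,11],[35,0],[42,14],[43,0]]
[[6,14],[13,19],[27,1],[31,11],[42,14],[43,0]]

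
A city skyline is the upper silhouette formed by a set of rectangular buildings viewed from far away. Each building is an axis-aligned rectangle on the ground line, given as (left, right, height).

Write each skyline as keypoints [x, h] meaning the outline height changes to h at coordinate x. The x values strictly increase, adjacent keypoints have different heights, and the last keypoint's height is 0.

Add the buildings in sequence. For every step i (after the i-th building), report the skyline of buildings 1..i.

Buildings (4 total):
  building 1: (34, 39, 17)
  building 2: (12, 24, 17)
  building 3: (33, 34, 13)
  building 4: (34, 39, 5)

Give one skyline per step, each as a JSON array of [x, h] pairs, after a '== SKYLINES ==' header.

== SKYLINES ==
[[34,17],[39,0]]
[[12,17],[24,0],[34,17],[39,0]]
[[12,17],[24,0],[33,13],[34,17],[39,0]]
[[12,17],[24,0],[33,13],[34,17],[39,0]]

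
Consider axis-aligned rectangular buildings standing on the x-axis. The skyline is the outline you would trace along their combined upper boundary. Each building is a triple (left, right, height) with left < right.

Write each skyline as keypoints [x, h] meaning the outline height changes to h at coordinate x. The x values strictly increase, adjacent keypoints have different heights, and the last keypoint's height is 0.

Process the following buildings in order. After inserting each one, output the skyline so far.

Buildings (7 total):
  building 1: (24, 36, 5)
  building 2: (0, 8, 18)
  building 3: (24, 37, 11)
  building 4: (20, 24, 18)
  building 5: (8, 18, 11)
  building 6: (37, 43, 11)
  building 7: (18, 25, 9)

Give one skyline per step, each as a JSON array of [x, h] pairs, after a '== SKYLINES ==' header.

== SKYLINES ==
[[24,5],[36,0]]
[[0,18],[8,0],[24,5],[36,0]]
[[0,18],[8,0],[24,11],[37,0]]
[[0,18],[8,0],[20,18],[24,11],[37,0]]
[[0,18],[8,11],[18,0],[20,18],[24,11],[37,0]]
[[0,18],[8,11],[18,0],[20,18],[24,11],[43,0]]
[[0,18],[8,11],[18,9],[20,18],[24,11],[43,0]]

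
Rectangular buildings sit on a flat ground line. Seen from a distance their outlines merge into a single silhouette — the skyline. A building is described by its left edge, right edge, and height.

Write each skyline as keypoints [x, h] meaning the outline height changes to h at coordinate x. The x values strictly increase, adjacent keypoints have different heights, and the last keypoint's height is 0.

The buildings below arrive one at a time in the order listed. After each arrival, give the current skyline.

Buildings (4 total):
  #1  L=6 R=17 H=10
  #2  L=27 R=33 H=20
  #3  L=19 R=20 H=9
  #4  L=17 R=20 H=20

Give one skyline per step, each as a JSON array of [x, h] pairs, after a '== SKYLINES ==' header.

== SKYLINES ==
[[6,10],[17,0]]
[[6,10],[17,0],[27,20],[33,0]]
[[6,10],[17,0],[19,9],[20,0],[27,20],[33,0]]
[[6,10],[17,20],[20,0],[27,20],[33,0]]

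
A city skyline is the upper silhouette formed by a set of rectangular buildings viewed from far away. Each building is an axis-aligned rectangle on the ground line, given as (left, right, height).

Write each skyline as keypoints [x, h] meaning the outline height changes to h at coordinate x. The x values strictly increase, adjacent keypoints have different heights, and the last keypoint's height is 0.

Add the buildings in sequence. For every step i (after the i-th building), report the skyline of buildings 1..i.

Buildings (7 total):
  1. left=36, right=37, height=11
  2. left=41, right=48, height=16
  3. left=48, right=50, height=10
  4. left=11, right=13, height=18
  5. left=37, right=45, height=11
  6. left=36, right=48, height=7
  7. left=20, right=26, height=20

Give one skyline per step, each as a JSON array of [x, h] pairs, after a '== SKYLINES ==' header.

== SKYLINES ==
[[36,11],[37,0]]
[[36,11],[37,0],[41,16],[48,0]]
[[36,11],[37,0],[41,16],[48,10],[50,0]]
[[11,18],[13,0],[36,11],[37,0],[41,16],[48,10],[50,0]]
[[11,18],[13,0],[36,11],[41,16],[48,10],[50,0]]
[[11,18],[13,0],[36,11],[41,16],[48,10],[50,0]]
[[11,18],[13,0],[20,20],[26,0],[36,11],[41,16],[48,10],[50,0]]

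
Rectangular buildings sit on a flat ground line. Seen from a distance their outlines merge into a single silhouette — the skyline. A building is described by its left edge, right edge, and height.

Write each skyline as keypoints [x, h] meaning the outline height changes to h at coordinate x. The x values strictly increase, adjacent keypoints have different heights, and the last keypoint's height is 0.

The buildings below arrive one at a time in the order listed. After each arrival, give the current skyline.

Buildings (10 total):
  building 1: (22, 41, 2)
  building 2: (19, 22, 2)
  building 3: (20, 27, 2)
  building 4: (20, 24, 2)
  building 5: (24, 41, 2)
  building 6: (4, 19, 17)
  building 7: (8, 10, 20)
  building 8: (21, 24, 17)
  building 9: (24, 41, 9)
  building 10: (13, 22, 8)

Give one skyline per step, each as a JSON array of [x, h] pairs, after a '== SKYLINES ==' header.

== SKYLINES ==
[[22,2],[41,0]]
[[19,2],[41,0]]
[[19,2],[41,0]]
[[19,2],[41,0]]
[[19,2],[41,0]]
[[4,17],[19,2],[41,0]]
[[4,17],[8,20],[10,17],[19,2],[41,0]]
[[4,17],[8,20],[10,17],[19,2],[21,17],[24,2],[41,0]]
[[4,17],[8,20],[10,17],[19,2],[21,17],[24,9],[41,0]]
[[4,17],[8,20],[10,17],[19,8],[21,17],[24,9],[41,0]]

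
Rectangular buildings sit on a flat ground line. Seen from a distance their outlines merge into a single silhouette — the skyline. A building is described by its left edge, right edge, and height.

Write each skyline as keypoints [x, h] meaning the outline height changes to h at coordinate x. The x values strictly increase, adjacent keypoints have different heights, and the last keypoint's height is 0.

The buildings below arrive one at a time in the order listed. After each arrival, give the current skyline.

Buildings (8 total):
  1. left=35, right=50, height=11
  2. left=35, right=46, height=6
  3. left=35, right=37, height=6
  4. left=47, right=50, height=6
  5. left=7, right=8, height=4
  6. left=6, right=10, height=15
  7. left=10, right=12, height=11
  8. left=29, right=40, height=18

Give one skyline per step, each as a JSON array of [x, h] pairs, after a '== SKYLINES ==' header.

== SKYLINES ==
[[35,11],[50,0]]
[[35,11],[50,0]]
[[35,11],[50,0]]
[[35,11],[50,0]]
[[7,4],[8,0],[35,11],[50,0]]
[[6,15],[10,0],[35,11],[50,0]]
[[6,15],[10,11],[12,0],[35,11],[50,0]]
[[6,15],[10,11],[12,0],[29,18],[40,11],[50,0]]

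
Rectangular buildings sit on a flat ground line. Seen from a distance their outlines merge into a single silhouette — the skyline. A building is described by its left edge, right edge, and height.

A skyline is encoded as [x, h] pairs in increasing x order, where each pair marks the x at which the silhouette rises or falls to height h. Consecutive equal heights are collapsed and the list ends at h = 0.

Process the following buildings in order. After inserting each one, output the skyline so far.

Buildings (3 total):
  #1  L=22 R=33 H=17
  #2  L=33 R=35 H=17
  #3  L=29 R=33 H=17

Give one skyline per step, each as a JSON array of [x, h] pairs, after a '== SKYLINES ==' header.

== SKYLINES ==
[[22,17],[33,0]]
[[22,17],[35,0]]
[[22,17],[35,0]]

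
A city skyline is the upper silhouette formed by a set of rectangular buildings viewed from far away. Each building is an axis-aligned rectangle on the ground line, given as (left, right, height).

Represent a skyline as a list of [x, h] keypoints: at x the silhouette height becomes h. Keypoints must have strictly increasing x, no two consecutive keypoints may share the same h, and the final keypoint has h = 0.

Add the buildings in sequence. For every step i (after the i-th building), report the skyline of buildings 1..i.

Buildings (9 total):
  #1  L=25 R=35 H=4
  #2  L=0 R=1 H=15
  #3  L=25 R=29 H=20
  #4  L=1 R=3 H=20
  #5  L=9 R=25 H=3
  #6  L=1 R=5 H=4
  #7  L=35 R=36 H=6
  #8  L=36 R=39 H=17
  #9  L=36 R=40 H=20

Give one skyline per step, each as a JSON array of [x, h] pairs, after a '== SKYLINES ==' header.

== SKYLINES ==
[[25,4],[35,0]]
[[0,15],[1,0],[25,4],[35,0]]
[[0,15],[1,0],[25,20],[29,4],[35,0]]
[[0,15],[1,20],[3,0],[25,20],[29,4],[35,0]]
[[0,15],[1,20],[3,0],[9,3],[25,20],[29,4],[35,0]]
[[0,15],[1,20],[3,4],[5,0],[9,3],[25,20],[29,4],[35,0]]
[[0,15],[1,20],[3,4],[5,0],[9,3],[25,20],[29,4],[35,6],[36,0]]
[[0,15],[1,20],[3,4],[5,0],[9,3],[25,20],[29,4],[35,6],[36,17],[39,0]]
[[0,15],[1,20],[3,4],[5,0],[9,3],[25,20],[29,4],[35,6],[36,20],[40,0]]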